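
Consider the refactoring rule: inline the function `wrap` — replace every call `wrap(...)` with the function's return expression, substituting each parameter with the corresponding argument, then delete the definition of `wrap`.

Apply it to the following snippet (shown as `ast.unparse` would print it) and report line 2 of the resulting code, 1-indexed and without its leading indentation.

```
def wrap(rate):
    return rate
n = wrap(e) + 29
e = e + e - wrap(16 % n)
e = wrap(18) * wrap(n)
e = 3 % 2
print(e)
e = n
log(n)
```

Transformed code:
n = e + 29
e = e + e - 16 % n
e = 18 * n
e = 3 % 2
print(e)
e = n
log(n)

e = e + e - 16 % n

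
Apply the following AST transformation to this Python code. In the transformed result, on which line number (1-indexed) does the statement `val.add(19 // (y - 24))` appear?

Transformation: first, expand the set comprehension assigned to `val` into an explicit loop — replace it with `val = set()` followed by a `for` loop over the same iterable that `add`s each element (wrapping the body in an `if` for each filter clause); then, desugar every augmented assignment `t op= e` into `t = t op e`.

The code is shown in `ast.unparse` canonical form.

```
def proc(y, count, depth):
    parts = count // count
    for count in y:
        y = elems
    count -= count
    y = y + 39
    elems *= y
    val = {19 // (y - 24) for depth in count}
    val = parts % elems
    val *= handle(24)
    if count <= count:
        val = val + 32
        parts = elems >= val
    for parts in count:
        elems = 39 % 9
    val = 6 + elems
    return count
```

Transformed code:
def proc(y, count, depth):
    parts = count // count
    for count in y:
        y = elems
    count = count - count
    y = y + 39
    elems = elems * y
    val = set()
    for depth in count:
        val.add(19 // (y - 24))
    val = parts % elems
    val = val * handle(24)
    if count <= count:
        val = val + 32
        parts = elems >= val
    for parts in count:
        elems = 39 % 9
    val = 6 + elems
    return count

10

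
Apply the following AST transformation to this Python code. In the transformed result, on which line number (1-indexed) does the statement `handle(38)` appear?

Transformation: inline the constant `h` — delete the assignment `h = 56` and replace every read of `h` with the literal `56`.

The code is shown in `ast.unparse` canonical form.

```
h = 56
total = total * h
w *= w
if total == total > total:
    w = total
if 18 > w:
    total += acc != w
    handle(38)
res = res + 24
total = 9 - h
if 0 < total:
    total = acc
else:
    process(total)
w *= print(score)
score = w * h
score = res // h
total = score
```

Transformed code:
total = total * 56
w *= w
if total == total > total:
    w = total
if 18 > w:
    total += acc != w
    handle(38)
res = res + 24
total = 9 - 56
if 0 < total:
    total = acc
else:
    process(total)
w *= print(score)
score = w * 56
score = res // 56
total = score

7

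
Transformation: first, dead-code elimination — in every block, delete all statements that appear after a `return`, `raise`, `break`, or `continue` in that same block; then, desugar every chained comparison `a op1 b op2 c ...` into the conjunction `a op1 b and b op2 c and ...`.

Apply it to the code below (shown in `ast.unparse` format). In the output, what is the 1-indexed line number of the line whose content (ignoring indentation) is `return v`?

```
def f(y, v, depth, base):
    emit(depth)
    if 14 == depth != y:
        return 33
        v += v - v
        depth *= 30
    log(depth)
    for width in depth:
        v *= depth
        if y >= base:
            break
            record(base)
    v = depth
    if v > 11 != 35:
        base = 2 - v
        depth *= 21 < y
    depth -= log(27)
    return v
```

Transformed code:
def f(y, v, depth, base):
    emit(depth)
    if 14 == depth and depth != y:
        return 33
    log(depth)
    for width in depth:
        v *= depth
        if y >= base:
            break
    v = depth
    if v > 11 and 11 != 35:
        base = 2 - v
        depth *= 21 < y
    depth -= log(27)
    return v

15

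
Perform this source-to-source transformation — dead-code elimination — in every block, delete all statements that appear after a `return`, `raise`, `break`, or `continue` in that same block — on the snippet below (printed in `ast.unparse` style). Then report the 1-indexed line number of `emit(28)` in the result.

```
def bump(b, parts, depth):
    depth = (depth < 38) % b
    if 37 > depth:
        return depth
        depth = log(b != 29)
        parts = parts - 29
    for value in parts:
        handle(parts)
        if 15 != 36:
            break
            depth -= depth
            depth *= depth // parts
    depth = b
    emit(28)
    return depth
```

10

Transformed code:
def bump(b, parts, depth):
    depth = (depth < 38) % b
    if 37 > depth:
        return depth
    for value in parts:
        handle(parts)
        if 15 != 36:
            break
    depth = b
    emit(28)
    return depth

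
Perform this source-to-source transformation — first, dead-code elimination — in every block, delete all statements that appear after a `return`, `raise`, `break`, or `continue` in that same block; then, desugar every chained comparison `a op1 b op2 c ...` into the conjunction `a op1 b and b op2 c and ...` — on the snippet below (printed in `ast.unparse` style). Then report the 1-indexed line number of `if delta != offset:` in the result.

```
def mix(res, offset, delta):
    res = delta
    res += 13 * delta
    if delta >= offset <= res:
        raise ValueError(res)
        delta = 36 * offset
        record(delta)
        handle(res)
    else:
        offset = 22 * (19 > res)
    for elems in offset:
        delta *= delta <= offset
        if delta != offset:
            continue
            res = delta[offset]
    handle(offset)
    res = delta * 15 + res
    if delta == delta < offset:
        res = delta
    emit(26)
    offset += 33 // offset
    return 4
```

Transformed code:
def mix(res, offset, delta):
    res = delta
    res += 13 * delta
    if delta >= offset and offset <= res:
        raise ValueError(res)
    else:
        offset = 22 * (19 > res)
    for elems in offset:
        delta *= delta <= offset
        if delta != offset:
            continue
    handle(offset)
    res = delta * 15 + res
    if delta == delta and delta < offset:
        res = delta
    emit(26)
    offset += 33 // offset
    return 4

10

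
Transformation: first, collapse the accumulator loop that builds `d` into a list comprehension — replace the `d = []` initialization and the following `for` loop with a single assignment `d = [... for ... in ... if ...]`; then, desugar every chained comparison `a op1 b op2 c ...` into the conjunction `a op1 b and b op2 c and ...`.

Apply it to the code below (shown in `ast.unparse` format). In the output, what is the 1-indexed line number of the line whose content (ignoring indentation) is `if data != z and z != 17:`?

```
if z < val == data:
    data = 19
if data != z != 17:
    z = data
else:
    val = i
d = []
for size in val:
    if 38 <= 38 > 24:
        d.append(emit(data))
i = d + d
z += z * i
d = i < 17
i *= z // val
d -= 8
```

Transformed code:
if z < val and val == data:
    data = 19
if data != z and z != 17:
    z = data
else:
    val = i
d = [emit(data) for size in val if 38 <= 38 and 38 > 24]
i = d + d
z += z * i
d = i < 17
i *= z // val
d -= 8

3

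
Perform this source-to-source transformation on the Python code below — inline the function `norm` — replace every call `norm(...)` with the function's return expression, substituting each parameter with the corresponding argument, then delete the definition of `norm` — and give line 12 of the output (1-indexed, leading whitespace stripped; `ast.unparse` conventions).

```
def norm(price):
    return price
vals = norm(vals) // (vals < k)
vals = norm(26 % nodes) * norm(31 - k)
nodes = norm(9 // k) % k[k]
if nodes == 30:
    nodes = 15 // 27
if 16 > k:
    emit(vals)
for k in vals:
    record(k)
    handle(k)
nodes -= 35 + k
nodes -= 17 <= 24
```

nodes -= 17 <= 24

Transformed code:
vals = vals // (vals < k)
vals = 26 % nodes * (31 - k)
nodes = 9 // k % k[k]
if nodes == 30:
    nodes = 15 // 27
if 16 > k:
    emit(vals)
for k in vals:
    record(k)
    handle(k)
nodes -= 35 + k
nodes -= 17 <= 24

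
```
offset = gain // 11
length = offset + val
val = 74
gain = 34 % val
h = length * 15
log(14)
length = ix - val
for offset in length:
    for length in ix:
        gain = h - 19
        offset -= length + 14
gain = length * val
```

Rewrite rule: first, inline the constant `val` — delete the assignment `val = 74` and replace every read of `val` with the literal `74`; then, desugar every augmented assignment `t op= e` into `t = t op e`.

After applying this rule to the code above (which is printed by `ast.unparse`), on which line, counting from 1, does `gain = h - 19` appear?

Transformed code:
offset = gain // 11
length = offset + 74
gain = 34 % 74
h = length * 15
log(14)
length = ix - 74
for offset in length:
    for length in ix:
        gain = h - 19
        offset = offset - (length + 14)
gain = length * 74

9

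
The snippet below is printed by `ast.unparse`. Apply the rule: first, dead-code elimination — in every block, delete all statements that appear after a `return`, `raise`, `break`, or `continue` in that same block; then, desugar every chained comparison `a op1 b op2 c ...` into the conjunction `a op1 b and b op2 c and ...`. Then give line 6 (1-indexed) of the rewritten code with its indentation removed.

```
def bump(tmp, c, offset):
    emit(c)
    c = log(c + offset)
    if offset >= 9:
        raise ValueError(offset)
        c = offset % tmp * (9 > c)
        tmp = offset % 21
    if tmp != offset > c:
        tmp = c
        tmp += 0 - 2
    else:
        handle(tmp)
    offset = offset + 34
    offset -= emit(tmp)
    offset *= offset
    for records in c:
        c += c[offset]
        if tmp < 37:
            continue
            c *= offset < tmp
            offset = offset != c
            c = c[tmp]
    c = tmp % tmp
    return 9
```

if tmp != offset and offset > c:

Transformed code:
def bump(tmp, c, offset):
    emit(c)
    c = log(c + offset)
    if offset >= 9:
        raise ValueError(offset)
    if tmp != offset and offset > c:
        tmp = c
        tmp += 0 - 2
    else:
        handle(tmp)
    offset = offset + 34
    offset -= emit(tmp)
    offset *= offset
    for records in c:
        c += c[offset]
        if tmp < 37:
            continue
    c = tmp % tmp
    return 9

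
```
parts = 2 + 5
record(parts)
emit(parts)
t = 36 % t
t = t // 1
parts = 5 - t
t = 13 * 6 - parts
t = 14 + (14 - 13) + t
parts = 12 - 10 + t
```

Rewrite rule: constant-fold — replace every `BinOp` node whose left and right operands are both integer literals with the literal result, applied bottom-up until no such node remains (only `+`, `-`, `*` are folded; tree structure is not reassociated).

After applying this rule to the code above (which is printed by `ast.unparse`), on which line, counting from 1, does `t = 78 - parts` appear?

Transformed code:
parts = 7
record(parts)
emit(parts)
t = 36 % t
t = t // 1
parts = 5 - t
t = 78 - parts
t = 15 + t
parts = 2 + t

7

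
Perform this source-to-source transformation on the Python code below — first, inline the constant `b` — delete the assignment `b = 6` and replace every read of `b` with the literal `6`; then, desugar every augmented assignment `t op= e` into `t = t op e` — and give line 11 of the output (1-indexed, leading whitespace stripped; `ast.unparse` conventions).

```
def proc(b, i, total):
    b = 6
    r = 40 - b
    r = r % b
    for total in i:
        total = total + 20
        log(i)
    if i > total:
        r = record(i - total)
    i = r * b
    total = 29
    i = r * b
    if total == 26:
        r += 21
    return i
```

Transformed code:
def proc(b, i, total):
    r = 40 - 6
    r = r % 6
    for total in i:
        total = total + 20
        log(i)
    if i > total:
        r = record(i - total)
    i = r * 6
    total = 29
    i = r * 6
    if total == 26:
        r = r + 21
    return i

i = r * 6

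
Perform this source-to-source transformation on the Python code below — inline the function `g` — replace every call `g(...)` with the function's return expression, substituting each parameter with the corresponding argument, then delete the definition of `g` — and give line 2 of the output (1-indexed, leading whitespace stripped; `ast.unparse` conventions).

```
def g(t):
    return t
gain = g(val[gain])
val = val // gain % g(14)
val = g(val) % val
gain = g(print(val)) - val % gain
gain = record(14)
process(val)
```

Transformed code:
gain = val[gain]
val = val // gain % 14
val = val % val
gain = print(val) - val % gain
gain = record(14)
process(val)

val = val // gain % 14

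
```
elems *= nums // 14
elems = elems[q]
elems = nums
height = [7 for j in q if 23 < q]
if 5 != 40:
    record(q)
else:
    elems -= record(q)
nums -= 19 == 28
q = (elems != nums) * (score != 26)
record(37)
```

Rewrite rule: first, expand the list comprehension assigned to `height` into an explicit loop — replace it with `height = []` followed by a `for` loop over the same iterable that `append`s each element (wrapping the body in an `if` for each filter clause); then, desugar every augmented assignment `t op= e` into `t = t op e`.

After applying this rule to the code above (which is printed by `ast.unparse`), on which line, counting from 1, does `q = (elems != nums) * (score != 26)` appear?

13

Transformed code:
elems = elems * (nums // 14)
elems = elems[q]
elems = nums
height = []
for j in q:
    if 23 < q:
        height.append(7)
if 5 != 40:
    record(q)
else:
    elems = elems - record(q)
nums = nums - (19 == 28)
q = (elems != nums) * (score != 26)
record(37)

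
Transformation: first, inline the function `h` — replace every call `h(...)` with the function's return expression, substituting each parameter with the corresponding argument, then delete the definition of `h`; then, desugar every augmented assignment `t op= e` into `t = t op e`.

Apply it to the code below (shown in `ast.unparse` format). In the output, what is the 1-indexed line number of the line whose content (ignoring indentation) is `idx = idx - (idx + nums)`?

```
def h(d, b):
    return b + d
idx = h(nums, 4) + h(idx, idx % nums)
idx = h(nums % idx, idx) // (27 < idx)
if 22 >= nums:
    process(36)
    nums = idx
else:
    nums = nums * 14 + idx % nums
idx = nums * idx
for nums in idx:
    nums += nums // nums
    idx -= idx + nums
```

11

Transformed code:
idx = 4 + nums + (idx % nums + idx)
idx = (idx + nums % idx) // (27 < idx)
if 22 >= nums:
    process(36)
    nums = idx
else:
    nums = nums * 14 + idx % nums
idx = nums * idx
for nums in idx:
    nums = nums + nums // nums
    idx = idx - (idx + nums)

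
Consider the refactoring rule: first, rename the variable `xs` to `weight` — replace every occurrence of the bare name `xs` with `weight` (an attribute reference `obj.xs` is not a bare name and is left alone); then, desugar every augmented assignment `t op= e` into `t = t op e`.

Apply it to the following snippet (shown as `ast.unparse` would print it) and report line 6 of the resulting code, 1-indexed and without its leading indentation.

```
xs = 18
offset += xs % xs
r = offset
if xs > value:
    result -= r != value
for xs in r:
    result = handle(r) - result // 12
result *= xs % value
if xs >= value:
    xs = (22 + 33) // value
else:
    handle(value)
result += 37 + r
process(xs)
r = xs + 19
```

Transformed code:
weight = 18
offset = offset + weight % weight
r = offset
if weight > value:
    result = result - (r != value)
for weight in r:
    result = handle(r) - result // 12
result = result * (weight % value)
if weight >= value:
    weight = (22 + 33) // value
else:
    handle(value)
result = result + (37 + r)
process(weight)
r = weight + 19

for weight in r:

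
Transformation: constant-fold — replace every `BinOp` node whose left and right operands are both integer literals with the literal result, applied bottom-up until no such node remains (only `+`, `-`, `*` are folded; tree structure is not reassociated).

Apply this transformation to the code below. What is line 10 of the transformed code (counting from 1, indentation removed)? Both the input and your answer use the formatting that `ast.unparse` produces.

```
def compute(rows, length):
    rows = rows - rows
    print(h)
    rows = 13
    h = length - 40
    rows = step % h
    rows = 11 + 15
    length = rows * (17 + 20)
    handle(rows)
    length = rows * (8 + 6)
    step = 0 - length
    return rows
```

Transformed code:
def compute(rows, length):
    rows = rows - rows
    print(h)
    rows = 13
    h = length - 40
    rows = step % h
    rows = 26
    length = rows * 37
    handle(rows)
    length = rows * 14
    step = 0 - length
    return rows

length = rows * 14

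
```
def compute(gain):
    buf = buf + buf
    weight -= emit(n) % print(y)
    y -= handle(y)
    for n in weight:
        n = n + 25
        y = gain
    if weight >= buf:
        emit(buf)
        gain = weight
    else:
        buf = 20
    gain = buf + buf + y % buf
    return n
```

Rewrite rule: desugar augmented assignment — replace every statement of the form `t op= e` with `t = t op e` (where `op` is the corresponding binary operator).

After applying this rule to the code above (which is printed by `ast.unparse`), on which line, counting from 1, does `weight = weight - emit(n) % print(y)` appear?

Transformed code:
def compute(gain):
    buf = buf + buf
    weight = weight - emit(n) % print(y)
    y = y - handle(y)
    for n in weight:
        n = n + 25
        y = gain
    if weight >= buf:
        emit(buf)
        gain = weight
    else:
        buf = 20
    gain = buf + buf + y % buf
    return n

3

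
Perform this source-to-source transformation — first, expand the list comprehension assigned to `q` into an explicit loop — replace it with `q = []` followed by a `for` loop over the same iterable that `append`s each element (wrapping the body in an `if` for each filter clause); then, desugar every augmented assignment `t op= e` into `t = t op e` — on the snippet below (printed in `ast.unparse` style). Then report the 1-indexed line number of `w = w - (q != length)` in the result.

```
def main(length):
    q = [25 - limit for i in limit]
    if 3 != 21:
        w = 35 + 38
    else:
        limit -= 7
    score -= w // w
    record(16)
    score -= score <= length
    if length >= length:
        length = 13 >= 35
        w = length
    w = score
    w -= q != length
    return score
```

Transformed code:
def main(length):
    q = []
    for i in limit:
        q.append(25 - limit)
    if 3 != 21:
        w = 35 + 38
    else:
        limit = limit - 7
    score = score - w // w
    record(16)
    score = score - (score <= length)
    if length >= length:
        length = 13 >= 35
        w = length
    w = score
    w = w - (q != length)
    return score

16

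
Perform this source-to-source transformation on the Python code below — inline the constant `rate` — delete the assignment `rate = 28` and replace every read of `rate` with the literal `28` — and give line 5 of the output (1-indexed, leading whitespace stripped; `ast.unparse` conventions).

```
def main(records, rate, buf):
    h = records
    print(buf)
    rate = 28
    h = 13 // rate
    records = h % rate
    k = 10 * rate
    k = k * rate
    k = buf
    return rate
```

Transformed code:
def main(records, rate, buf):
    h = records
    print(buf)
    h = 13 // 28
    records = h % 28
    k = 10 * 28
    k = k * 28
    k = buf
    return 28

records = h % 28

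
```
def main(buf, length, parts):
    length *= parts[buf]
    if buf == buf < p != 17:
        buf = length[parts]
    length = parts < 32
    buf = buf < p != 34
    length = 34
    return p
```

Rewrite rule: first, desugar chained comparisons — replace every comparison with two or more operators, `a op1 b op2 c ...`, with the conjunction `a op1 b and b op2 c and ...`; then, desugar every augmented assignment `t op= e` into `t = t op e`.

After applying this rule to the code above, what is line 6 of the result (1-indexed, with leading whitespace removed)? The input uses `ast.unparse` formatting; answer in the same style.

buf = buf < p and p != 34

Transformed code:
def main(buf, length, parts):
    length = length * parts[buf]
    if buf == buf and buf < p and (p != 17):
        buf = length[parts]
    length = parts < 32
    buf = buf < p and p != 34
    length = 34
    return p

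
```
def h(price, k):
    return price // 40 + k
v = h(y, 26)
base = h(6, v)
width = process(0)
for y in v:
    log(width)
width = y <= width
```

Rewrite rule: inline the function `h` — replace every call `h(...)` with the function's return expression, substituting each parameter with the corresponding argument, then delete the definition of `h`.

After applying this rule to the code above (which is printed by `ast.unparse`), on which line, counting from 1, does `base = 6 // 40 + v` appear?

Transformed code:
v = y // 40 + 26
base = 6 // 40 + v
width = process(0)
for y in v:
    log(width)
width = y <= width

2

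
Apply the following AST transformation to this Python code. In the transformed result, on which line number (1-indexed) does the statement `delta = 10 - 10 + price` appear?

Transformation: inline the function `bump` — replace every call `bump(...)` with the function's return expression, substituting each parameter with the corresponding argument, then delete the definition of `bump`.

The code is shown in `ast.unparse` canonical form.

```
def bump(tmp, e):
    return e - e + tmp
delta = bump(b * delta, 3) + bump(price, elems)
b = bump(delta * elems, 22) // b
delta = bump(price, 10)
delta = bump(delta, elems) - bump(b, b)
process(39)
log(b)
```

3

Transformed code:
delta = 3 - 3 + b * delta + (elems - elems + price)
b = (22 - 22 + delta * elems) // b
delta = 10 - 10 + price
delta = elems - elems + delta - (b - b + b)
process(39)
log(b)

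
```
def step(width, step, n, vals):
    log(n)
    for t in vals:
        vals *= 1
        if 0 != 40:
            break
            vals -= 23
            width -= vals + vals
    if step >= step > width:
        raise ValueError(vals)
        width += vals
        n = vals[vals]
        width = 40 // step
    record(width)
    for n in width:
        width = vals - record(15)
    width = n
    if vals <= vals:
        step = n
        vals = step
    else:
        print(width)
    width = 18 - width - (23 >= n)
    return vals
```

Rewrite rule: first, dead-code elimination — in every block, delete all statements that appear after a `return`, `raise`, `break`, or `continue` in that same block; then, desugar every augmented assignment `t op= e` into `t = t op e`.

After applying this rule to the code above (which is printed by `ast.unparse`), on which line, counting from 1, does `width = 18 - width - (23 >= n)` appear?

Transformed code:
def step(width, step, n, vals):
    log(n)
    for t in vals:
        vals = vals * 1
        if 0 != 40:
            break
    if step >= step > width:
        raise ValueError(vals)
    record(width)
    for n in width:
        width = vals - record(15)
    width = n
    if vals <= vals:
        step = n
        vals = step
    else:
        print(width)
    width = 18 - width - (23 >= n)
    return vals

18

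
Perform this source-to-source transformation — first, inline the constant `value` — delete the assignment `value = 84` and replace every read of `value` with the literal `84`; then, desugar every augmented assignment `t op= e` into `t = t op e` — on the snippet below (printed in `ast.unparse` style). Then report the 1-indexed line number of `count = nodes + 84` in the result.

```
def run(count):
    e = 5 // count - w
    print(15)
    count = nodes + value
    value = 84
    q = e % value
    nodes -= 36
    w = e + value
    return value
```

Transformed code:
def run(count):
    e = 5 // count - w
    print(15)
    count = nodes + 84
    q = e % 84
    nodes = nodes - 36
    w = e + 84
    return 84

4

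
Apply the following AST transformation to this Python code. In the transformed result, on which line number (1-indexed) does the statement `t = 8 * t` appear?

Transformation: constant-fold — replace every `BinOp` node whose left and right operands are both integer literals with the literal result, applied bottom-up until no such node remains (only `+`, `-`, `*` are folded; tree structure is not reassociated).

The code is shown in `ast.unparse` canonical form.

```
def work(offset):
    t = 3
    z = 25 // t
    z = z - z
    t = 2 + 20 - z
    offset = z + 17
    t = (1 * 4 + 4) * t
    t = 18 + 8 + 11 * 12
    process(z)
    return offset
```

Transformed code:
def work(offset):
    t = 3
    z = 25 // t
    z = z - z
    t = 22 - z
    offset = z + 17
    t = 8 * t
    t = 158
    process(z)
    return offset

7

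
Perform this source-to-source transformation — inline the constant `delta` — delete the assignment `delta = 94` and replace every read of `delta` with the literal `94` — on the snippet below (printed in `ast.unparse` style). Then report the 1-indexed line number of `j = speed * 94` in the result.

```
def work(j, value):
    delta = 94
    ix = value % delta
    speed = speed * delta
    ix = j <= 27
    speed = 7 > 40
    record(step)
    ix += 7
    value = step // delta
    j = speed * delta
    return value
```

Transformed code:
def work(j, value):
    ix = value % 94
    speed = speed * 94
    ix = j <= 27
    speed = 7 > 40
    record(step)
    ix += 7
    value = step // 94
    j = speed * 94
    return value

9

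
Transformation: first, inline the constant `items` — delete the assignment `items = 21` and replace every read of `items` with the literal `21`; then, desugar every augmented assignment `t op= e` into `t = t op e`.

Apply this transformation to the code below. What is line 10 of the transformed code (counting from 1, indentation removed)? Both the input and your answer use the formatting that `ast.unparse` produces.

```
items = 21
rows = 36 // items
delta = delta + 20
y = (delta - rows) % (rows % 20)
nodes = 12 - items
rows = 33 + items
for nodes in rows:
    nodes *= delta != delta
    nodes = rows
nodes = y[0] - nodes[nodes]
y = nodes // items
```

y = nodes // 21

Transformed code:
rows = 36 // 21
delta = delta + 20
y = (delta - rows) % (rows % 20)
nodes = 12 - 21
rows = 33 + 21
for nodes in rows:
    nodes = nodes * (delta != delta)
    nodes = rows
nodes = y[0] - nodes[nodes]
y = nodes // 21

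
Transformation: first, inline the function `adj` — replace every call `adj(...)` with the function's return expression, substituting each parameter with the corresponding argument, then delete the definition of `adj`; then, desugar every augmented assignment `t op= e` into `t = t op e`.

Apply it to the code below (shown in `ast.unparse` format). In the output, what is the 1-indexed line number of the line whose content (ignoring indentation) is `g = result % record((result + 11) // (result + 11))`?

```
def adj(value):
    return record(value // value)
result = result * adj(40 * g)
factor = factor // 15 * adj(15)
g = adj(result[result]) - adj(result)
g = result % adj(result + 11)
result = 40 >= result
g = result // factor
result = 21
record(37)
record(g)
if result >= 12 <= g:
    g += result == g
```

4

Transformed code:
result = result * record(40 * g // (40 * g))
factor = factor // 15 * record(15 // 15)
g = record(result[result] // result[result]) - record(result // result)
g = result % record((result + 11) // (result + 11))
result = 40 >= result
g = result // factor
result = 21
record(37)
record(g)
if result >= 12 <= g:
    g = g + (result == g)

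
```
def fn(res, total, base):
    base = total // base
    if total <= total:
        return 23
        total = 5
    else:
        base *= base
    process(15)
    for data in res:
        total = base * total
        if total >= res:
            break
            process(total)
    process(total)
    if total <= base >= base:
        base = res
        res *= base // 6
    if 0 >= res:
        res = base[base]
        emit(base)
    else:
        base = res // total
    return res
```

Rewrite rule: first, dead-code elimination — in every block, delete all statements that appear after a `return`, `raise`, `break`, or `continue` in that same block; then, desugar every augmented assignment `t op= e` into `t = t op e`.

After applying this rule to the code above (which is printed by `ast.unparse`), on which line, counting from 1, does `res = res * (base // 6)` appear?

15

Transformed code:
def fn(res, total, base):
    base = total // base
    if total <= total:
        return 23
    else:
        base = base * base
    process(15)
    for data in res:
        total = base * total
        if total >= res:
            break
    process(total)
    if total <= base >= base:
        base = res
        res = res * (base // 6)
    if 0 >= res:
        res = base[base]
        emit(base)
    else:
        base = res // total
    return res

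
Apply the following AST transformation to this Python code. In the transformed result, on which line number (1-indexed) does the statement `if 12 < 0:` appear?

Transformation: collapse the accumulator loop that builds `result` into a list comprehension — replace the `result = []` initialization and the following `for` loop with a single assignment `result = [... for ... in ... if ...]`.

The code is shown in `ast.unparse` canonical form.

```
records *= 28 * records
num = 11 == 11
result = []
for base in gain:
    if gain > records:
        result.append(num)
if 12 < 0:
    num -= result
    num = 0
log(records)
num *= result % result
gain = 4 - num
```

Transformed code:
records *= 28 * records
num = 11 == 11
result = [num for base in gain if gain > records]
if 12 < 0:
    num -= result
    num = 0
log(records)
num *= result % result
gain = 4 - num

4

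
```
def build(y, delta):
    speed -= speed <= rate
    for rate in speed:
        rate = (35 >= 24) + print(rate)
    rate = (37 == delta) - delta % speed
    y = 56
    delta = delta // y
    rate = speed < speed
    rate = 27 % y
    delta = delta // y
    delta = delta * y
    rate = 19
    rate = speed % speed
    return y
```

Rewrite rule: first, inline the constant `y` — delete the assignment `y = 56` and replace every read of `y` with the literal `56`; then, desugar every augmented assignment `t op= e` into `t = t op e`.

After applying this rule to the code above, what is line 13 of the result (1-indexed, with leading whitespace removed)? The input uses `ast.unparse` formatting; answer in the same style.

Transformed code:
def build(y, delta):
    speed = speed - (speed <= rate)
    for rate in speed:
        rate = (35 >= 24) + print(rate)
    rate = (37 == delta) - delta % speed
    delta = delta // 56
    rate = speed < speed
    rate = 27 % 56
    delta = delta // 56
    delta = delta * 56
    rate = 19
    rate = speed % speed
    return 56

return 56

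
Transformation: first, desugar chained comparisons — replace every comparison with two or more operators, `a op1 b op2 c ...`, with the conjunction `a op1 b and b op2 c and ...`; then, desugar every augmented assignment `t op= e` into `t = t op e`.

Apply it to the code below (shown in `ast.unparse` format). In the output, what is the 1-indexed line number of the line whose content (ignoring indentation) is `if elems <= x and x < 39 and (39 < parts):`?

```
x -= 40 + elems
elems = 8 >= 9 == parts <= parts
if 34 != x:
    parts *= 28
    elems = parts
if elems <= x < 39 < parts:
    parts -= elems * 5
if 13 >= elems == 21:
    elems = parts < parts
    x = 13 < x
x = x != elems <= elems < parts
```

Transformed code:
x = x - (40 + elems)
elems = 8 >= 9 and 9 == parts and (parts <= parts)
if 34 != x:
    parts = parts * 28
    elems = parts
if elems <= x and x < 39 and (39 < parts):
    parts = parts - elems * 5
if 13 >= elems and elems == 21:
    elems = parts < parts
    x = 13 < x
x = x != elems and elems <= elems and (elems < parts)

6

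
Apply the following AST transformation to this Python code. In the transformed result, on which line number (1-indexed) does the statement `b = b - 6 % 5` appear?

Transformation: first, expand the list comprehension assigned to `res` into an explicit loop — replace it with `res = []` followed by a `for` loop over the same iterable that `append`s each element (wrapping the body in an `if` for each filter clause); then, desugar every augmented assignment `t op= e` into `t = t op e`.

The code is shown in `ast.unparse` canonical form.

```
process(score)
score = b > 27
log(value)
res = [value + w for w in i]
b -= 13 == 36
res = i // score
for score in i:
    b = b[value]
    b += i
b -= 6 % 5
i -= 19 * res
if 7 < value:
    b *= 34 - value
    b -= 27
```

12

Transformed code:
process(score)
score = b > 27
log(value)
res = []
for w in i:
    res.append(value + w)
b = b - (13 == 36)
res = i // score
for score in i:
    b = b[value]
    b = b + i
b = b - 6 % 5
i = i - 19 * res
if 7 < value:
    b = b * (34 - value)
    b = b - 27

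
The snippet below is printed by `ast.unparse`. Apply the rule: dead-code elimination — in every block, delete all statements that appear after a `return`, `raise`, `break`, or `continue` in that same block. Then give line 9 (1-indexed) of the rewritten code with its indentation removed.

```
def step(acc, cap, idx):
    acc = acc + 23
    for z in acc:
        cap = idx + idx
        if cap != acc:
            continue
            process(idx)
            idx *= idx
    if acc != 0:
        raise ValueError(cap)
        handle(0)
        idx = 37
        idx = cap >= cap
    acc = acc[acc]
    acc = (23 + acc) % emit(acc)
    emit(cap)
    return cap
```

Transformed code:
def step(acc, cap, idx):
    acc = acc + 23
    for z in acc:
        cap = idx + idx
        if cap != acc:
            continue
    if acc != 0:
        raise ValueError(cap)
    acc = acc[acc]
    acc = (23 + acc) % emit(acc)
    emit(cap)
    return cap

acc = acc[acc]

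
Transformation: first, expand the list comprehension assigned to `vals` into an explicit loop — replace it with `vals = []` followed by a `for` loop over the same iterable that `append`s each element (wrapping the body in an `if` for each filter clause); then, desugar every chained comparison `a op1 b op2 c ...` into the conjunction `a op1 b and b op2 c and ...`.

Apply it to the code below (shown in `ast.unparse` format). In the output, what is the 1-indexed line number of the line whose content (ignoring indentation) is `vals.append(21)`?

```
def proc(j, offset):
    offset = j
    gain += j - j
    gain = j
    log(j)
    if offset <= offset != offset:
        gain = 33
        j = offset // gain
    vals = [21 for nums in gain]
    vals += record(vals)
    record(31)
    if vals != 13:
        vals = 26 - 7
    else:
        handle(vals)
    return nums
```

11

Transformed code:
def proc(j, offset):
    offset = j
    gain += j - j
    gain = j
    log(j)
    if offset <= offset and offset != offset:
        gain = 33
        j = offset // gain
    vals = []
    for nums in gain:
        vals.append(21)
    vals += record(vals)
    record(31)
    if vals != 13:
        vals = 26 - 7
    else:
        handle(vals)
    return nums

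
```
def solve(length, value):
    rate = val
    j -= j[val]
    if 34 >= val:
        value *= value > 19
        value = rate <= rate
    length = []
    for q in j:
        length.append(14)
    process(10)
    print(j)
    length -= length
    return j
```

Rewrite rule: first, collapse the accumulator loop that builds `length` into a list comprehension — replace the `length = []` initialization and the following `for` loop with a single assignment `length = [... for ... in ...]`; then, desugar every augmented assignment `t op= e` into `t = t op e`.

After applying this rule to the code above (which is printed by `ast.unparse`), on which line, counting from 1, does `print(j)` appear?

Transformed code:
def solve(length, value):
    rate = val
    j = j - j[val]
    if 34 >= val:
        value = value * (value > 19)
        value = rate <= rate
    length = [14 for q in j]
    process(10)
    print(j)
    length = length - length
    return j

9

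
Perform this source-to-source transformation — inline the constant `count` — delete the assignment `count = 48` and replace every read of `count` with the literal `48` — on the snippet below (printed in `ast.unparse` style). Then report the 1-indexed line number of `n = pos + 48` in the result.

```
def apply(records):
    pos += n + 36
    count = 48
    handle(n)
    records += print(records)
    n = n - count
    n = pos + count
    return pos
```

6

Transformed code:
def apply(records):
    pos += n + 36
    handle(n)
    records += print(records)
    n = n - 48
    n = pos + 48
    return pos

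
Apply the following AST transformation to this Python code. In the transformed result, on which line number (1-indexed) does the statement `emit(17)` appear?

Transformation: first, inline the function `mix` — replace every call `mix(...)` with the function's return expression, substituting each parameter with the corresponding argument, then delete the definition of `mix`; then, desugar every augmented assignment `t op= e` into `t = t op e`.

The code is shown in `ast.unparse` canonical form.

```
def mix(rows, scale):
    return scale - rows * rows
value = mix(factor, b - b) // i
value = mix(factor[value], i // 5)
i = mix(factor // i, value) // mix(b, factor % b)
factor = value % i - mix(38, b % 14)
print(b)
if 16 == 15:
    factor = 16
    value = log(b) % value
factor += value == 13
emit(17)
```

10

Transformed code:
value = (b - b - factor * factor) // i
value = i // 5 - factor[value] * factor[value]
i = (value - factor // i * (factor // i)) // (factor % b - b * b)
factor = value % i - (b % 14 - 38 * 38)
print(b)
if 16 == 15:
    factor = 16
    value = log(b) % value
factor = factor + (value == 13)
emit(17)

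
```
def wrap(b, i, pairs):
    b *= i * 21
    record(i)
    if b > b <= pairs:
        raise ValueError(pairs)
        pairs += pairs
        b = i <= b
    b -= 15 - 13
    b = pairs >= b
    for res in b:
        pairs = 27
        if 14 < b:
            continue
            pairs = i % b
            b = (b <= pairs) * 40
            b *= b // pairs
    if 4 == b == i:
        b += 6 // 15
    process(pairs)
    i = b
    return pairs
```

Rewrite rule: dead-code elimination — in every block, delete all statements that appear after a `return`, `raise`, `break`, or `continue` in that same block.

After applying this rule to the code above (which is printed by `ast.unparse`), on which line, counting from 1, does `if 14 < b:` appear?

Transformed code:
def wrap(b, i, pairs):
    b *= i * 21
    record(i)
    if b > b <= pairs:
        raise ValueError(pairs)
    b -= 15 - 13
    b = pairs >= b
    for res in b:
        pairs = 27
        if 14 < b:
            continue
    if 4 == b == i:
        b += 6 // 15
    process(pairs)
    i = b
    return pairs

10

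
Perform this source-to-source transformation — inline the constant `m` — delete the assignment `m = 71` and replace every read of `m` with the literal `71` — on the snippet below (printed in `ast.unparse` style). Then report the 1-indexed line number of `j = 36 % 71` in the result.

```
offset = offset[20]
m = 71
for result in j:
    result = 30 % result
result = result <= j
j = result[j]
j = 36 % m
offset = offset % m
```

6

Transformed code:
offset = offset[20]
for result in j:
    result = 30 % result
result = result <= j
j = result[j]
j = 36 % 71
offset = offset % 71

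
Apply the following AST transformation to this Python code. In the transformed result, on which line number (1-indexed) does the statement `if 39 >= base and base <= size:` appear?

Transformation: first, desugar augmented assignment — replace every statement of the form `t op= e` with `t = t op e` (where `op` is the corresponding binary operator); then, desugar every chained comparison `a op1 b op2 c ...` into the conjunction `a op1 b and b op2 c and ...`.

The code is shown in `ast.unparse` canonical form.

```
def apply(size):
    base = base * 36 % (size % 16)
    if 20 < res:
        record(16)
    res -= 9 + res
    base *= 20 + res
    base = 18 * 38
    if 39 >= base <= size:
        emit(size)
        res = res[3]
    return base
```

8

Transformed code:
def apply(size):
    base = base * 36 % (size % 16)
    if 20 < res:
        record(16)
    res = res - (9 + res)
    base = base * (20 + res)
    base = 18 * 38
    if 39 >= base and base <= size:
        emit(size)
        res = res[3]
    return base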